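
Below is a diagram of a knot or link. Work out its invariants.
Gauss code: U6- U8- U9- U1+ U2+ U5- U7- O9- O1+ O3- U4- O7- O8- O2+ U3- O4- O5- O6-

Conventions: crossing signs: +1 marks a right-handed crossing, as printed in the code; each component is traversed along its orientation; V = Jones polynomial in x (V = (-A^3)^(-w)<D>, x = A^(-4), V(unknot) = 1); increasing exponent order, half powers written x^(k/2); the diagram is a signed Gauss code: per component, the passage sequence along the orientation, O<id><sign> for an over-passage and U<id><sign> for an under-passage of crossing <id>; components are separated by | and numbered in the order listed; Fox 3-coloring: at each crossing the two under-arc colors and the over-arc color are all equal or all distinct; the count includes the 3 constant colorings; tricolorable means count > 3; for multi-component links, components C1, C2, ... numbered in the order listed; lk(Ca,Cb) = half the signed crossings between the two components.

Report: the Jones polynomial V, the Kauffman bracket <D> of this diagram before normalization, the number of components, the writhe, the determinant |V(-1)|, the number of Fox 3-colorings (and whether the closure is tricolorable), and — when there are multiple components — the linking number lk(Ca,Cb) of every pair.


V = -x^-4 + x^-3 + x^-1
<D> = -A^-11 - A^-3 + A (w = -5)
1 component over 9 crossings, w = -5
9 Fox colorings among 3^9, |V(-1)| = 3: tricolorable
why: w = -5 shifts under R1 moves; the (-A^3)^(5) factor cancels that in V


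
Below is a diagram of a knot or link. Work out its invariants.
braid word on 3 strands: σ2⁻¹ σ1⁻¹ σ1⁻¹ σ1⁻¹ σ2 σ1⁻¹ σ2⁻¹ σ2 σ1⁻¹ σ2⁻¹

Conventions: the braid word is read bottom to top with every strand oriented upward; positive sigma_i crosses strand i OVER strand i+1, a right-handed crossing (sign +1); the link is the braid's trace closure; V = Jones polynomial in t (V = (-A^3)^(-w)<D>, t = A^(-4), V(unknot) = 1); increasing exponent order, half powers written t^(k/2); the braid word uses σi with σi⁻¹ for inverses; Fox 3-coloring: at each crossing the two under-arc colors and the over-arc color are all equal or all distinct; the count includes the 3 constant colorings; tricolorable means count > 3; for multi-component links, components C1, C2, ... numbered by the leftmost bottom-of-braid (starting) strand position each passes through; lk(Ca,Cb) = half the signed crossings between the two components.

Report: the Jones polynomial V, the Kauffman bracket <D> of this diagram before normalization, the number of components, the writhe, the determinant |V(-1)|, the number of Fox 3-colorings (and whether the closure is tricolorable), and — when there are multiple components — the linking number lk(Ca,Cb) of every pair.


V = -t^-9 + 2t^-8 - 3t^-7 + 3t^-6 - 3t^-5 + 3t^-4 - t^-3 + t^-2
<D> = A^-10 - A^-6 + 3A^-2 - 3A^2 + 3A^6 - 3A^10 + 2A^14 - A^18 (w = -6)
1 component over 10 crossings, w = -6
3 Fox colorings among 3^10, |V(-1)| = 17: not tricolorable
why: det 17 = |V(-1)|; not divisible by 3, so not tricolorable


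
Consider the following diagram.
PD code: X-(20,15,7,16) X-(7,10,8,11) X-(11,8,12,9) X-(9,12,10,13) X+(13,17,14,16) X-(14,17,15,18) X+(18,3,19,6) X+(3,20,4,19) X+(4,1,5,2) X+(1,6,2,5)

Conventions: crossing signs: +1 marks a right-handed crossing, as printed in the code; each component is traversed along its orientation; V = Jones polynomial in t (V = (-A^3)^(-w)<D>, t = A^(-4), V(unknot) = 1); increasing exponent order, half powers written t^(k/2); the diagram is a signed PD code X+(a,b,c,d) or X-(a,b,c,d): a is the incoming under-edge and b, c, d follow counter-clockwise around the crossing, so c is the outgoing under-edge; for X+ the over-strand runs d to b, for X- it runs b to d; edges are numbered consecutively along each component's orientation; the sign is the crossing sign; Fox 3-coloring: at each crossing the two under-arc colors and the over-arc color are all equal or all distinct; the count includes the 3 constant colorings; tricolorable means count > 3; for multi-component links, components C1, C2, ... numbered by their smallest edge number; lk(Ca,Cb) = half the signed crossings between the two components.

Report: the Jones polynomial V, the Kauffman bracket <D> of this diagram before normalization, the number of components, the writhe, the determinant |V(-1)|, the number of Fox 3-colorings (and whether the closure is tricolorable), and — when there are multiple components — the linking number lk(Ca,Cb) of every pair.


V = -t^-3 + t^-2 - 2t^-1 + 3 - t + 3t^2 + t^4
<D> = A^-16 + 3A^-8 - A^-4 + 3 - 2A^4 + A^8 - A^12 (w = 0)
3 components over 10 crossings, w = 0
lk(C1,C2): +1
lk(C1,C3) = 0
linking number lk(C2,C3) = +1
9 Fox colorings among 3^10, |V(-1)| = 12: tricolorable
why: det 12 = |V(-1)|; divisible by 3, so tricolorable


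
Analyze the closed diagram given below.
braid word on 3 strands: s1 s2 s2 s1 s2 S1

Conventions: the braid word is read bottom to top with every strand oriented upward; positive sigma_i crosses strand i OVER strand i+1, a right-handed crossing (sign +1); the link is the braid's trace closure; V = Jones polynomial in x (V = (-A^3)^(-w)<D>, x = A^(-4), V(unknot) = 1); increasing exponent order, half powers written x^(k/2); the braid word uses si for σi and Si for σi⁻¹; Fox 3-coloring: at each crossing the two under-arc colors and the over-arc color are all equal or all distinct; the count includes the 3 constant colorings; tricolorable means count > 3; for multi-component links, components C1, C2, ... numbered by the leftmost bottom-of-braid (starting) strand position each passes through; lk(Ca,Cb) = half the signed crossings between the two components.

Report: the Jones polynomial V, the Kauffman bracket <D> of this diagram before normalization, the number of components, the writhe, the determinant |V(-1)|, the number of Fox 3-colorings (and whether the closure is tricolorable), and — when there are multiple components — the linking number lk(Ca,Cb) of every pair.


Jones polynomial: V(x) = x + x^3 - x^4
<D> = -A^-4 + 1 + A^8; writhe +4
components 1, writhe +4 (6 crossings)
3-colorings: 9 of 3^6, det 3 — tricolorable
note: |V(-1)| = 3: so tricolorable, since 3 divides 3


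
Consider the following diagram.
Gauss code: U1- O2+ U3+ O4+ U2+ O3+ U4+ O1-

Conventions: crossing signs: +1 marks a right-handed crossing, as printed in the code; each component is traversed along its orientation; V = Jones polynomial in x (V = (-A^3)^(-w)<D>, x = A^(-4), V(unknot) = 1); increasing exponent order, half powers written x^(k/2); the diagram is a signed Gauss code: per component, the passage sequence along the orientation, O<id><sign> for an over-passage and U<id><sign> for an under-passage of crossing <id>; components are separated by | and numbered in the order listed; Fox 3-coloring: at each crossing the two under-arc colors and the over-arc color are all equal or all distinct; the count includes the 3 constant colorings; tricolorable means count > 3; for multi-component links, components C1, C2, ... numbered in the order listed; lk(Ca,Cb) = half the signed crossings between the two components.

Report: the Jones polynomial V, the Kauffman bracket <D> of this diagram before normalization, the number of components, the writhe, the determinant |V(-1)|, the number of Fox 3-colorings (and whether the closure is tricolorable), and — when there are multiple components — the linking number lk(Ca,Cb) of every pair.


V(x) = x + x^3 - x^4
bracket: -A^-10 + A^-6 + A^2, w = +2
1 component, writhe +2, over 4 crossings
det 3, colorings 9 of 3^4 — tricolorable
observation: det 3 = |V(-1)|; divisible by 3, so tricolorable


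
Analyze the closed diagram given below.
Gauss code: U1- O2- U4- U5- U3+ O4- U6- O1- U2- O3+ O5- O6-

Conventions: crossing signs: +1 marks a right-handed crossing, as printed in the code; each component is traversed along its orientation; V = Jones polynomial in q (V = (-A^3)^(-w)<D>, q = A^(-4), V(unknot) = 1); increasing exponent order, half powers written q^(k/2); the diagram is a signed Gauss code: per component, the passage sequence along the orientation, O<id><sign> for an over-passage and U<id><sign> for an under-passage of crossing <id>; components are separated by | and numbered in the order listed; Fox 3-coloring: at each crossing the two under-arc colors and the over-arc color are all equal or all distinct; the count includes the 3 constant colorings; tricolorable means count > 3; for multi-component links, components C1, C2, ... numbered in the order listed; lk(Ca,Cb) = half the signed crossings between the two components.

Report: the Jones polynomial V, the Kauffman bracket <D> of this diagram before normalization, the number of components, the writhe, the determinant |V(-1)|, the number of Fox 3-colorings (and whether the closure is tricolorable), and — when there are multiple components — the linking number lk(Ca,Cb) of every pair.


V = -q^-4 + q^-3 + q^-1
<D> = A^-8 + 1 - A^4 (w = -4)
1 component over 6 crossings, w = -4
9 Fox colorings among 3^6, |V(-1)| = 3: tricolorable
why: w = -4 (over 6 crossings) is diagram-only; (-A^3)^(4) removes it from V


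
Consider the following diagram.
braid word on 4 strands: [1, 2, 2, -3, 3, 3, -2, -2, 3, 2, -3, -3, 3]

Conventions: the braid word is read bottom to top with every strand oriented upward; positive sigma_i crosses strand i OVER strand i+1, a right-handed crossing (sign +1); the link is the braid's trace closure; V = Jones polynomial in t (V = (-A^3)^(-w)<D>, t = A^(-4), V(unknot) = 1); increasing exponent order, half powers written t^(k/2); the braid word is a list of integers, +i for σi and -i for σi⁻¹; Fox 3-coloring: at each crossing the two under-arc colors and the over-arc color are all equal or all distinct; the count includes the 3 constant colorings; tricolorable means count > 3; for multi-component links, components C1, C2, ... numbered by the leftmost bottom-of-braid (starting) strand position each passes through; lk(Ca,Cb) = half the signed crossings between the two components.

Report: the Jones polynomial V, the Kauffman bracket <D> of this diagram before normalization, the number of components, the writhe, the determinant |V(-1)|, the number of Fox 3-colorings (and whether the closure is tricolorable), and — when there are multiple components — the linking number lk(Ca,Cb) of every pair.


Jones polynomial: V(t) = -t^-1 + 2 - t + 2t^2 - t^3 + t^4 - t^5
<D> = A^-11 - A^-7 + A^-3 - 2A + A^5 - 2A^9 + A^13; writhe +3
components 1, writhe +3 (13 crossings)
3-colorings: 9 of 3^13, det 9 — tricolorable
note: |V(-1)| = 9: so tricolorable, since 3 divides 9


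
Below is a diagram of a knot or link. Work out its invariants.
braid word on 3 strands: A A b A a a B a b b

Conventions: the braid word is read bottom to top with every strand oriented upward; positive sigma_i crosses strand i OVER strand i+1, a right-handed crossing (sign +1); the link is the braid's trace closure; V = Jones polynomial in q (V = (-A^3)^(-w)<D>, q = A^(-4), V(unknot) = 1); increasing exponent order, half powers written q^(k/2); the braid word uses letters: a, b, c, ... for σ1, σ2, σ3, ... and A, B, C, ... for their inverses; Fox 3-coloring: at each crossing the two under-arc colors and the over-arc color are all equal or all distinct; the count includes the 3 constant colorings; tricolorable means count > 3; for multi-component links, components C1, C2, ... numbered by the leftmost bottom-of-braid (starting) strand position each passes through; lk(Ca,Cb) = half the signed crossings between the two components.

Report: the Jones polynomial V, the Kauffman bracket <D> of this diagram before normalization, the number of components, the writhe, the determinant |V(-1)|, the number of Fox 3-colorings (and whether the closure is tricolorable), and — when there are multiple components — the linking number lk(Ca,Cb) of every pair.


V(q) = -q^-1 + 2 - q + 2q^2 - q^3 + q^4 - q^5
bracket: -A^-14 + A^-10 - A^-6 + 2A^-2 - A^2 + 2A^6 - A^10, w = +2
1 component, writhe +2, over 10 crossings
det 9, colorings 9 of 3^10 — tricolorable
observation: the span of V is 6, forcing >= 6 crossings in any diagram


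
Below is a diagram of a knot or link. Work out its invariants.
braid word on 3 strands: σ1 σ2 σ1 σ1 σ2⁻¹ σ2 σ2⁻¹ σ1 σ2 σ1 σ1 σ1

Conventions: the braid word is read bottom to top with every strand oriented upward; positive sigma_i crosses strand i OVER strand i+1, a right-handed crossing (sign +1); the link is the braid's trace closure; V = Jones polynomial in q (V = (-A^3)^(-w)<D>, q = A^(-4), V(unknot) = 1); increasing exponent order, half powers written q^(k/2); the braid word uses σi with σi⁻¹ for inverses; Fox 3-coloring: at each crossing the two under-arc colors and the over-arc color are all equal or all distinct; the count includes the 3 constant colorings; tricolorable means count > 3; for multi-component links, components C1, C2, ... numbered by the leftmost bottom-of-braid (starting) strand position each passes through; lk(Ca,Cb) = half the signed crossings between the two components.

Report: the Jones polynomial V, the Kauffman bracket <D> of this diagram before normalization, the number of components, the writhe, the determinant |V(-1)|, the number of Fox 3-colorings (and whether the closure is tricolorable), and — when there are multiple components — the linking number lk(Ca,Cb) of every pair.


V(q) = q^3 + q^5 - q^8
bracket: -A^-8 + A^4 + A^12, w = +8
1 component, writhe +8, over 12 crossings
det 3, colorings 9 of 3^12 — tricolorable
observation: V spans 5 powers of q: at least 5 crossings in any diagram


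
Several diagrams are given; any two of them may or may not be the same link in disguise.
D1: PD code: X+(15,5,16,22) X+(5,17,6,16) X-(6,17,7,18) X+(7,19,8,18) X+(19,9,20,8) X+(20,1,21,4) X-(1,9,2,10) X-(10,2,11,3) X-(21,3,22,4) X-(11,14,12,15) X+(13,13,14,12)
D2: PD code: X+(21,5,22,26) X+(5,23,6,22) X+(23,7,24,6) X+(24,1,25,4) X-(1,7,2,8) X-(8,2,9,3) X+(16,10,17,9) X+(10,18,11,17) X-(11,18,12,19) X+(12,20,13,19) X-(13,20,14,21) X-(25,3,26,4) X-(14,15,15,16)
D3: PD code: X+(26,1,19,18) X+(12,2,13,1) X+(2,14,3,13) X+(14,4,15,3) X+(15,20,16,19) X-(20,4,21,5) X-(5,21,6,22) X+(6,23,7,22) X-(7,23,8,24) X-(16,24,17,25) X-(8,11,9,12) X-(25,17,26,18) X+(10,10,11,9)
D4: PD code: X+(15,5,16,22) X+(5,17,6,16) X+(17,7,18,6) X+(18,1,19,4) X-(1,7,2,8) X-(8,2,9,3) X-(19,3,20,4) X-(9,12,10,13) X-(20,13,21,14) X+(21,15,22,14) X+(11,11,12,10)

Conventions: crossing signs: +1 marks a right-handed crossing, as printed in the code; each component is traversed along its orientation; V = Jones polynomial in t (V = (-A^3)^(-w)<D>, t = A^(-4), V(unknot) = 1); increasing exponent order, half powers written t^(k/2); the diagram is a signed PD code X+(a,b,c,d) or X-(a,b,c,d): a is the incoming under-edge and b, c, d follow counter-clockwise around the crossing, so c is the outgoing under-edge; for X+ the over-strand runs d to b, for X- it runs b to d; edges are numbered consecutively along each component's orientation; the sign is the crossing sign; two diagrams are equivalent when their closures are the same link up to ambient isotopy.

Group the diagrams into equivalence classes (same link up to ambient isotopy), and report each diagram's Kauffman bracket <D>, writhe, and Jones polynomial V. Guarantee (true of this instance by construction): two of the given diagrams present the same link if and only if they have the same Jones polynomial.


classes: {D1, D2, D3, D4}
V(D1) = -t^(-3/2) - 2t^(1/2) + t^(3/2) - t^(5/2) + t^(7/2)  [11 crossings, <D> = -A^-11 + A^-7 - A^-3 + 2A + A^9, w = +1]
V(D2) = -t^(-3/2) - 2t^(1/2) + t^(3/2) - t^(5/2) + t^(7/2)  (w +1, c 13, <D> = -A^-11 + A^-7 - A^-3 + 2A + A^9)
V(D3) = -t^(-3/2) - 2t^(1/2) + t^(3/2) - t^(5/2) + t^(7/2)  (w +1, c 13, <D> = -A^-11 + A^-7 - A^-3 + 2A + A^9)
V(D4) = -t^(-3/2) - 2t^(1/2) + t^(3/2) - t^(5/2) + t^(7/2)  (w +1, c 11, <D> = -A^-11 + A^-7 - A^-3 + 2A + A^9)
note: all 4 diagrams share one V(t), hence one class


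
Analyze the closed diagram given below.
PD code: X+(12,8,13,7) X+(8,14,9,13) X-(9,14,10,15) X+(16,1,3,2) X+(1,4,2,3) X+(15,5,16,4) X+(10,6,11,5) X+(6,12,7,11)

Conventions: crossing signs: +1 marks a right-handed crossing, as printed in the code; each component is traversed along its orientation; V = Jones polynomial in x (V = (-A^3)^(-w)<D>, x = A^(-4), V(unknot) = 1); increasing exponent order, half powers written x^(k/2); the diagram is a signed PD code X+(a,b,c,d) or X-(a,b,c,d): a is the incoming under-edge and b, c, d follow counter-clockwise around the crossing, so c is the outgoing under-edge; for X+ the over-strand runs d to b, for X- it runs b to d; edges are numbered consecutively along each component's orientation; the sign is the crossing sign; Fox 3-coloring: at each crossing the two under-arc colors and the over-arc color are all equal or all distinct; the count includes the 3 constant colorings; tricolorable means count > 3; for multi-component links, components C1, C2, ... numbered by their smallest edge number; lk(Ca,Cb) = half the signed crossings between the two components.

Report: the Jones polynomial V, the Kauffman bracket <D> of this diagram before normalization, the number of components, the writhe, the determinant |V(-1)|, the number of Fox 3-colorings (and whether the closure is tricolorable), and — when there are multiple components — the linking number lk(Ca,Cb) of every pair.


V(x) = -x^(3/2) - 2x^(7/2) + x^(9/2) - x^(11/2) + x^(13/2)
bracket: A^-8 - A^-4 + 1 - 2A^4 - A^12, w = +6
2 components, writhe +6, over 8 crossings
lk(C1,C2) = +1
det 6, colorings 9 of 3^8 — tricolorable
observation: w = +6 shifts under R1 moves; the (-A^3)^(-6) factor cancels that in V


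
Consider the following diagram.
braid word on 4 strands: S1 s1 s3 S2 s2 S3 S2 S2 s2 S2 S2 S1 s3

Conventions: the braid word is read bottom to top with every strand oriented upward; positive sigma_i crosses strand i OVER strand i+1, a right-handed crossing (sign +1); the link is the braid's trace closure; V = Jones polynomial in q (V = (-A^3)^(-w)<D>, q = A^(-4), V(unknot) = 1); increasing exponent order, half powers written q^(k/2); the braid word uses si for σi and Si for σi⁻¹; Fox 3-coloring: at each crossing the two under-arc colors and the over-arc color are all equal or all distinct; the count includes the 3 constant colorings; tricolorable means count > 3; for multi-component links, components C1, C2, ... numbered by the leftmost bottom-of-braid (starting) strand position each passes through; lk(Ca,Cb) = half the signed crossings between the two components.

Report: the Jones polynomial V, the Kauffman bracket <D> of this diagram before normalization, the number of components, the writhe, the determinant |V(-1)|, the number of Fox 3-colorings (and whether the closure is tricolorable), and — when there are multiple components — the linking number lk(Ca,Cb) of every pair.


Jones polynomial: V(q) = -q^-4 + q^-3 + q^-1
<D> = -A^-5 - A^3 + A^7; writhe -3
components 1, writhe -3 (13 crossings)
3-colorings: 9 of 3^13, det 3 — tricolorable
note: |V(-1)| = 3: so tricolorable, since 3 divides 3


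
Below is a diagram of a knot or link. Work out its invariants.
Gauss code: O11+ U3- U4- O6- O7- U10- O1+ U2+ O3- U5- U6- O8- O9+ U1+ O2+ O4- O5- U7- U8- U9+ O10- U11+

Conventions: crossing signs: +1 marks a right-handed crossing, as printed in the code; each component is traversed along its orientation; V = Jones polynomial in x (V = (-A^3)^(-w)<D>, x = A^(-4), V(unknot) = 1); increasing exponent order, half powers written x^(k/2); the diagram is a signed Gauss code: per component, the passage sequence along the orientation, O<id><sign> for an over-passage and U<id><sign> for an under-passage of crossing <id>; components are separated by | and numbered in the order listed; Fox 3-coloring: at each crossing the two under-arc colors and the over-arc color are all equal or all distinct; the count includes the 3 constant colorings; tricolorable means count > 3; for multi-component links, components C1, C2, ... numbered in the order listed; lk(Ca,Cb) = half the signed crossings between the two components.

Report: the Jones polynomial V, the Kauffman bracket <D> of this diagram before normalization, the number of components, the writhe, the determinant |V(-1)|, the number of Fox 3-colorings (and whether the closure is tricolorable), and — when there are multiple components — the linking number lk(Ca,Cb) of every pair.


Jones polynomial: V(x) = -x^-6 + x^-5 - x^-4 + 2x^-3 - x^-2 + x^-1
<D> = -A^-5 + A^-1 - 2A^3 + A^7 - A^11 + A^15; writhe -3
components 1, writhe -3 (11 crossings)
3-colorings: 3 of 3^11, det 7 — not tricolorable
note: |V(-1)| = 7: so not tricolorable, since 3 does not divide 7


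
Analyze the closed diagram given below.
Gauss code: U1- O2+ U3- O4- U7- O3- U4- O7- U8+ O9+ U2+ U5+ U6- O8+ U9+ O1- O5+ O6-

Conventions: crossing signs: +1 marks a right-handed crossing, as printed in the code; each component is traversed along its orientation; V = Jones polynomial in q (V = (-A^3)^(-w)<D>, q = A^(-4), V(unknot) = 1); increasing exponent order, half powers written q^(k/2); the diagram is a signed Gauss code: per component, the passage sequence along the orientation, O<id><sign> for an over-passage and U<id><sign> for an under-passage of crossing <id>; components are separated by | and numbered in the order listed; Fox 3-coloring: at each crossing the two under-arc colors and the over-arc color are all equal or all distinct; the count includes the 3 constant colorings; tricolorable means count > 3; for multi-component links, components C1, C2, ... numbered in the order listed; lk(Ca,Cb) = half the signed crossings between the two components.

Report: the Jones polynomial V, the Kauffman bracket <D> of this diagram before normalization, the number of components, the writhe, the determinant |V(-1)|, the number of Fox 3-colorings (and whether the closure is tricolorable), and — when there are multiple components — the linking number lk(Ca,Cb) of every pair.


V = -q^-3 + q^-2 - q^-1 + 3 - q + q^2 - q^3
<D> = A^-15 - A^-11 + A^-7 - 3A^-3 + A - A^5 + A^9 (w = -1)
1 component over 9 crossings, w = -1
27 Fox colorings among 3^9, |V(-1)| = 9: tricolorable
why: w = -1 shifts under R1 moves; the (-A^3)^(1) factor cancels that in V


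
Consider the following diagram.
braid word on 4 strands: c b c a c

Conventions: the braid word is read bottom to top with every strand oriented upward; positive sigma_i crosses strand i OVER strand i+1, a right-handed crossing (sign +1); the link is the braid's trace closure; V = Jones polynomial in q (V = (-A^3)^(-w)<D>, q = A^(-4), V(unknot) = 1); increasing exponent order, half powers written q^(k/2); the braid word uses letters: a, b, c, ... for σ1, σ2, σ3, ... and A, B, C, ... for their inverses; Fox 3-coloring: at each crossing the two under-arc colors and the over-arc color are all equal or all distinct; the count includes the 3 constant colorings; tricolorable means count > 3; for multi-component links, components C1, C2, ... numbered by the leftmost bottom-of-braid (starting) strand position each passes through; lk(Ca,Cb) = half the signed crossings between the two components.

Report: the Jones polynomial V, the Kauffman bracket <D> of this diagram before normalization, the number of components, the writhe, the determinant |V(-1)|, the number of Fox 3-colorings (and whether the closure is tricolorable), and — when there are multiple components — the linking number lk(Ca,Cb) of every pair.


Jones polynomial: V(q) = q + q^3 - q^4
<D> = A^-1 - A^3 - A^11; writhe +5
components 1, writhe +5 (5 crossings)
3-colorings: 9 of 3^5, det 3 — tricolorable
note: the span of V is 3, forcing >= 3 crossings in any diagram


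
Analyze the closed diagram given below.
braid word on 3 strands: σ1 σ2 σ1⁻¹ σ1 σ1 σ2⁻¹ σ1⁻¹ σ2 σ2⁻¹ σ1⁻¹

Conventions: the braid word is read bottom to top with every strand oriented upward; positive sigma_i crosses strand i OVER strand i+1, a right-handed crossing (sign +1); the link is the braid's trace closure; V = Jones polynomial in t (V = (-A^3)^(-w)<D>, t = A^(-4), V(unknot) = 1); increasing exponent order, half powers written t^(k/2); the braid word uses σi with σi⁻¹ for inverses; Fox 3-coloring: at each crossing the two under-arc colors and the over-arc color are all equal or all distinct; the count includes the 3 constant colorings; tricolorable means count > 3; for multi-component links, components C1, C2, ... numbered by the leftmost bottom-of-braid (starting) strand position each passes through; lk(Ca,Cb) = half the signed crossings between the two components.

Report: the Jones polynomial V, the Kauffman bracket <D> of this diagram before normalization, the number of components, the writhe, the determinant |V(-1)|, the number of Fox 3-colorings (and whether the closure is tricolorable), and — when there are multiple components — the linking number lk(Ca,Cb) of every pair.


V(t) = 1
bracket: 1, w = 0
1 component, writhe 0, over 10 crossings
det 1, colorings 3 of 3^10 — not tricolorable
observation: w = 0 shifts under R1 moves; the (-A^3)^(0) factor cancels that in V


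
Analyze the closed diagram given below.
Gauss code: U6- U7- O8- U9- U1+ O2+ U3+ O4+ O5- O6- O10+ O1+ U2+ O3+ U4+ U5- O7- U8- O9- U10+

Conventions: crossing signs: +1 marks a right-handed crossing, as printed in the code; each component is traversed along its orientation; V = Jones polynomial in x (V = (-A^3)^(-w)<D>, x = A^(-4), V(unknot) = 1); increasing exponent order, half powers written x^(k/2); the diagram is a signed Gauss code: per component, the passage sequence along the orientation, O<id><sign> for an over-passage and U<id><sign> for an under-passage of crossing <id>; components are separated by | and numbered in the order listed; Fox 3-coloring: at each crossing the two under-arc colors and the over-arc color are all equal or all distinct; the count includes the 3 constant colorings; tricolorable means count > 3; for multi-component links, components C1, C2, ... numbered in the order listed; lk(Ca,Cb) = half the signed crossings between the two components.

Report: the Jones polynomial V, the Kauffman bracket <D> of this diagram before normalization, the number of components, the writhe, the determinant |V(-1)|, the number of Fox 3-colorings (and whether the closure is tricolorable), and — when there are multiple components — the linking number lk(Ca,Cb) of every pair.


V = -x^-3 + x^-2 - x^-1 + 3 - x + x^2 - x^3
<D> = -A^-12 + A^-8 - A^-4 + 3 - A^4 + A^8 - A^12 (w = 0)
1 component over 10 crossings, w = 0
27 Fox colorings among 3^10, |V(-1)| = 9: tricolorable
why: palindromic: swapping x for 1/x fixes V


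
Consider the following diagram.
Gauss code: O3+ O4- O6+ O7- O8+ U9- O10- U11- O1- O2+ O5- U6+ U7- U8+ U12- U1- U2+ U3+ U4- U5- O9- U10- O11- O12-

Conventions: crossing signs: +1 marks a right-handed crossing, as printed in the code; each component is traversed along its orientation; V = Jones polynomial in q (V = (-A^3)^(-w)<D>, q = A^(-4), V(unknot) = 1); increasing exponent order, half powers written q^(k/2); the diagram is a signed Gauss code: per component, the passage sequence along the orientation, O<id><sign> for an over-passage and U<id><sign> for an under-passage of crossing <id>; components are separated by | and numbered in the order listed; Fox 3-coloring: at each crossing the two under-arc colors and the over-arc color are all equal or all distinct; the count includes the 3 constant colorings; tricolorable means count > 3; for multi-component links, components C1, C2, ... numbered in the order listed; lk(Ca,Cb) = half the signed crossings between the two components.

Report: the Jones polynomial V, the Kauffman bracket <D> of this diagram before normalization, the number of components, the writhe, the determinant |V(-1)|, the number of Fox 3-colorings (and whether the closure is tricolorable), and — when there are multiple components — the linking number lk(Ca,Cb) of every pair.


V(q) = -q^-4 + q^-3 + q^-1
bracket: A^-8 + 1 - A^4, w = -4
1 component, writhe -4, over 12 crossings
det 3, colorings 9 of 3^12 — tricolorable
observation: w = -4 (over 12 crossings) is diagram-only; (-A^3)^(4) removes it from V


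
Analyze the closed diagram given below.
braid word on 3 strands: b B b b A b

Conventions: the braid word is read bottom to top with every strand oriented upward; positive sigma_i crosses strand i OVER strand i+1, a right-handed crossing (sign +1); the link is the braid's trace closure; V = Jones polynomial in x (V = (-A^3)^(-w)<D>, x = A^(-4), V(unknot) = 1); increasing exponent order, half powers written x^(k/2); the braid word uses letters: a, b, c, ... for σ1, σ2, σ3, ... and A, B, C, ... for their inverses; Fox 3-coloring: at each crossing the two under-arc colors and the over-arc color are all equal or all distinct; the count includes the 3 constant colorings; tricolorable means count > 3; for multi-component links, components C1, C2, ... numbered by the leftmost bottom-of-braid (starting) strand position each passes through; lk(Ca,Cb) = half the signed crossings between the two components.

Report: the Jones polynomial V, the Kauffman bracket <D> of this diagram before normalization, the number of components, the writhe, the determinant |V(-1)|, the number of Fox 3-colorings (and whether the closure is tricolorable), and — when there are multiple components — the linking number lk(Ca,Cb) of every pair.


V(x) = x + x^3 - x^4
bracket: -A^-10 + A^-6 + A^2, w = +2
1 component, writhe +2, over 6 crossings
det 3, colorings 9 of 3^6 — tricolorable
observation: the word shrinks to σ2 σ2 σ1⁻¹ σ2 after cancelling


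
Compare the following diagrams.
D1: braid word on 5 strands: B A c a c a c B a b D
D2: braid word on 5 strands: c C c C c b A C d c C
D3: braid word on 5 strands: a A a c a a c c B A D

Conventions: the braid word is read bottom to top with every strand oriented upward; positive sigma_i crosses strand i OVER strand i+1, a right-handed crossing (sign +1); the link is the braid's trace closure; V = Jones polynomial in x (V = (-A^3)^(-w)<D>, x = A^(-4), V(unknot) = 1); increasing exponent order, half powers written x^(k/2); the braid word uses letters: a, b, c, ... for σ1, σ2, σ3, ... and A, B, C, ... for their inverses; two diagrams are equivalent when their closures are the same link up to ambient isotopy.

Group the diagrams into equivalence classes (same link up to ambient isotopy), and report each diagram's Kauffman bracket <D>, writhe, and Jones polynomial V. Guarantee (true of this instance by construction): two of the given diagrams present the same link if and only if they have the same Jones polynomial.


grouping into links: {D1, D3} | {D2}
V(D1) = -x^(3/2) - 2x^(7/2) + x^(9/2) - x^(11/2) + x^(13/2)  (w +3, c 11, <D> = -A^-17 + A^-13 - A^-9 + 2A^-5 + A^3)
D2 (bracket A + A^5; 11 crossings at w = +1): V = -x^(-1/2) - x^(1/2)
V(D3) = -x^(3/2) - 2x^(7/2) + x^(9/2) - x^(11/2) + x^(13/2)  [11 crossings, <D> = -A^-17 + A^-13 - A^-9 + 2A^-5 + A^3, w = +3]
why: comparing 3 Jones polynomials yields 2 groups


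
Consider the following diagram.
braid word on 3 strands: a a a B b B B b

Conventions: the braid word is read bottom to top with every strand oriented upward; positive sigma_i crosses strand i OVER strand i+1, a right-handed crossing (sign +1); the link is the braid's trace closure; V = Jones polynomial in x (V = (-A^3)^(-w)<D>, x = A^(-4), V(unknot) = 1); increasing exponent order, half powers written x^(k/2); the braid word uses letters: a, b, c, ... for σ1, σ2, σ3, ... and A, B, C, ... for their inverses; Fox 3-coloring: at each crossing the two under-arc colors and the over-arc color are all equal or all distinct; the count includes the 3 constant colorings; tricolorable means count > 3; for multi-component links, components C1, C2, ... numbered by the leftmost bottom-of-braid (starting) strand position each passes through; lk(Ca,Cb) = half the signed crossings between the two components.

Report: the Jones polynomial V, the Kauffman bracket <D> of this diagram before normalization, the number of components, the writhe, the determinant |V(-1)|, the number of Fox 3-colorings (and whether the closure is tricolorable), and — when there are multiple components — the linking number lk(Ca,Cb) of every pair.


Jones polynomial: V(x) = x + x^3 - x^4
<D> = -A^-10 + A^-6 + A^2; writhe +2
components 1, writhe +2 (8 crossings)
3-colorings: 9 of 3^8, det 3 — tricolorable
note: inverse pairs cancel, leaving σ1 σ1 σ1 σ2⁻¹


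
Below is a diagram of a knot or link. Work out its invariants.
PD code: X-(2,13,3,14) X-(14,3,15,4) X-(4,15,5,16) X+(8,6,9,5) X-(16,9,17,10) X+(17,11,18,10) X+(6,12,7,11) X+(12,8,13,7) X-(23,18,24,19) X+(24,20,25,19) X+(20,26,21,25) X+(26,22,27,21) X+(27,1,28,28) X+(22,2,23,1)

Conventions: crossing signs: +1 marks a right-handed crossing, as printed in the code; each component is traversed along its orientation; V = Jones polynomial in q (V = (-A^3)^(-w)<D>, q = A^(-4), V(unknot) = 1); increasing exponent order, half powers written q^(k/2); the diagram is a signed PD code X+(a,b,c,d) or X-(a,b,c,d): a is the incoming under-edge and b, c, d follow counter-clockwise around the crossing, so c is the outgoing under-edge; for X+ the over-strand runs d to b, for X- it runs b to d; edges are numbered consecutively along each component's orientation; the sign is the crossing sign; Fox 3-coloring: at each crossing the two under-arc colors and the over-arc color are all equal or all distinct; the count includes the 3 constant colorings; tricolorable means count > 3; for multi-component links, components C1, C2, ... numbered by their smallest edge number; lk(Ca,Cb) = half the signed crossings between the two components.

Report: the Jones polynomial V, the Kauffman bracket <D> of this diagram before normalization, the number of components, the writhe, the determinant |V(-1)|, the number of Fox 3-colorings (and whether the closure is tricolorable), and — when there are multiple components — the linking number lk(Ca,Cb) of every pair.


V(q) = -q^-2 + q^-1 - 2 + 5q - 3q^2 + 5q^3 - 5q^4 + 2q^5 - 2q^6 + q^7
bracket: A^-16 - 2A^-12 + 2A^-8 - 5A^-4 + 5 - 3A^4 + 5A^8 - 2A^12 + A^16 - A^20, w = +4
1 component, writhe +4, over 14 crossings
det 27, colorings 81 of 3^14 — tricolorable
observation: |V(-1)| = 27: so tricolorable, since 3 divides 27


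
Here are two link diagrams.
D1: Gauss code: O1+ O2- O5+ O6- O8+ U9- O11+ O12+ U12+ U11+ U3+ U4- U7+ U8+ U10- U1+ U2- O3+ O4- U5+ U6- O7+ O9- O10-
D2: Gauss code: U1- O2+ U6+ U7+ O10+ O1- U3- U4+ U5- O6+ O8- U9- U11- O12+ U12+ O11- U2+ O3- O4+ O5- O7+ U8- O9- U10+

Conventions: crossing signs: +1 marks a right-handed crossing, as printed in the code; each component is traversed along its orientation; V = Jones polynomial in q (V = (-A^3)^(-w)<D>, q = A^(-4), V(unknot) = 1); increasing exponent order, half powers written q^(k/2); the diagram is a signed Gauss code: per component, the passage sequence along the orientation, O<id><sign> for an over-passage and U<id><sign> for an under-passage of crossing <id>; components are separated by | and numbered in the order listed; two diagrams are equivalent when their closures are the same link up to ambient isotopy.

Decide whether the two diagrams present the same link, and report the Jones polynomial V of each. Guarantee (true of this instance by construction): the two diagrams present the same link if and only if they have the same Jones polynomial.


equivalent: yes
D1 (bracket A^6; 12 crossings at w = +2): V = 1
V(D2) = 1  [12 crossings, <D> = 1, w = 0]
observation: Reidemeister moves carry D1 (12 crossings) to D2 (12)


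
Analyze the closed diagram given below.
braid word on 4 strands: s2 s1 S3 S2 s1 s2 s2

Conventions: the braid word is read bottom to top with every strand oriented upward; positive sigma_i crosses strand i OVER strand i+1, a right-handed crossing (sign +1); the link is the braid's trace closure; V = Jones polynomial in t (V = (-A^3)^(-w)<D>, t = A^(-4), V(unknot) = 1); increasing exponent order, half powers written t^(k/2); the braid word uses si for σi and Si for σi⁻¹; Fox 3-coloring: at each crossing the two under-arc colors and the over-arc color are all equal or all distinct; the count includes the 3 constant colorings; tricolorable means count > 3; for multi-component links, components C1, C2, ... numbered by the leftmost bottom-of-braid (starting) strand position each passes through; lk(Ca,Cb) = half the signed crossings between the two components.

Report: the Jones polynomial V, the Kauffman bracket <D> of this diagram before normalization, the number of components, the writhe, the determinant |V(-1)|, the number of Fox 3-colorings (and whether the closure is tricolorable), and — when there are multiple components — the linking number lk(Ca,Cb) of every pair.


V = t - t^2 + 2t^3 - t^4 + t^5 - t^6
<D> = A^-15 - A^-11 + A^-7 - 2A^-3 + A - A^5 (w = +3)
1 component over 7 crossings, w = +3
3 Fox colorings among 3^7, |V(-1)| = 7: not tricolorable
why: |V(-1)| = 7: so not tricolorable, since 3 does not divide 7


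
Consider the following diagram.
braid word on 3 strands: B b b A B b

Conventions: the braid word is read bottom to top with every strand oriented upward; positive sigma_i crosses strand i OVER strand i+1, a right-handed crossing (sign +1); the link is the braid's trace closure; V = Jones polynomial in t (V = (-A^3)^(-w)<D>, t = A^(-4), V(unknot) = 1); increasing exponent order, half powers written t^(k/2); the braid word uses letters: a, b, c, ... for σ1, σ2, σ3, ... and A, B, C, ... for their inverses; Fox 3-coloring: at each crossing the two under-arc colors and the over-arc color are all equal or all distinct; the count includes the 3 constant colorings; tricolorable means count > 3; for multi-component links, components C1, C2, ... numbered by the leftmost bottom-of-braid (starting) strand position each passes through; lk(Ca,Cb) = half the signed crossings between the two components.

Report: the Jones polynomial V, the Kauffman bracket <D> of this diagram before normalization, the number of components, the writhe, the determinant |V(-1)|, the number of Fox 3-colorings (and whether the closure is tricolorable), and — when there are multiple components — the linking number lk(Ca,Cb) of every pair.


V = 1
<D> = 1 (w = 0)
1 component over 6 crossings, w = 0
3 Fox colorings among 3^6, |V(-1)| = 1: not tricolorable
why: |V(-1)| = 1: so not tricolorable, since 3 does not divide 1


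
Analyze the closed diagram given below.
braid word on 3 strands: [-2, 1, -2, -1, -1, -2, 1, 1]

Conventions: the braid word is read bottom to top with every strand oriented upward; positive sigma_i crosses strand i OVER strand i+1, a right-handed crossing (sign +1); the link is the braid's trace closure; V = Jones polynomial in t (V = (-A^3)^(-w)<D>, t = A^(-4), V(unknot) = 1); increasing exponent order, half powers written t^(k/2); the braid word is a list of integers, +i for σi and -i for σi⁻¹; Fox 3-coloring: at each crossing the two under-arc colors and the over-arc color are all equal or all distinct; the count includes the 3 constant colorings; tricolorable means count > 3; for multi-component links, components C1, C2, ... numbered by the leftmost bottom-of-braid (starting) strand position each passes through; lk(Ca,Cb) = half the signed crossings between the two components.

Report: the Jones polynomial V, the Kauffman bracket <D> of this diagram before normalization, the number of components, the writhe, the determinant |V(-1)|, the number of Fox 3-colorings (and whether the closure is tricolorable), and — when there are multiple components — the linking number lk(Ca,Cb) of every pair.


Jones polynomial: V(t) = -t^-5 + t^-4 - t^-3 + 2t^-2 - t^-1 + 2 - t
<D> = -A^-10 + 2A^-6 - A^-2 + 2A^2 - A^6 + A^10 - A^14; writhe -2
components 1, writhe -2 (8 crossings)
3-colorings: 9 of 3^8, det 9 — tricolorable
note: det 9 = |V(-1)|; divisible by 3, so tricolorable


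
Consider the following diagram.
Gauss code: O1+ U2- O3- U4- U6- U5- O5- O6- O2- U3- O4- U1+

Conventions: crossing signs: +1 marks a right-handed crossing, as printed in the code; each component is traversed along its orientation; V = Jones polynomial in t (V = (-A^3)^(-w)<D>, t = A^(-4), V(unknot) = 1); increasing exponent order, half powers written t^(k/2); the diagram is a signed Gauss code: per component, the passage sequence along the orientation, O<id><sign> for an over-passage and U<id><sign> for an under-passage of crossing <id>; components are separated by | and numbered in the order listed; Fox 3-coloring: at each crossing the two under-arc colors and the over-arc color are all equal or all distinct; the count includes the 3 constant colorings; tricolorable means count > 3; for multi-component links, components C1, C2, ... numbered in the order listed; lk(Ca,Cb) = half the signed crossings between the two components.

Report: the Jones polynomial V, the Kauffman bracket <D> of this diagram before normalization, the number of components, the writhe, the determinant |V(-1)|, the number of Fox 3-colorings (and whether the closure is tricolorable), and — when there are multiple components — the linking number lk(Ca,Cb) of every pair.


V = -t^-4 + t^-3 + t^-1
<D> = A^-8 + 1 - A^4 (w = -4)
1 component over 6 crossings, w = -4
9 Fox colorings among 3^6, |V(-1)| = 3: tricolorable
why: V spans 3 powers of t: at least 3 crossings in any diagram
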